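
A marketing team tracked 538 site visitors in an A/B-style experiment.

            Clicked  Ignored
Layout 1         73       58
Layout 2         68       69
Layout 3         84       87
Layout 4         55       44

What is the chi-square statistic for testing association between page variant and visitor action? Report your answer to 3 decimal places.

2.104

Row totals: 131, 137, 171, 99. Column totals: 280, 258. Grand total N = 538.
Expected counts (row total × column total / N):
  Layout 1, Clicked: 131×280/538 = 68.1784
  Layout 1, Ignored: 131×258/538 = 62.8216
  Layout 2, Clicked: 137×280/538 = 71.3011
  Layout 2, Ignored: 137×258/538 = 65.6989
  Layout 3, Clicked: 171×280/538 = 88.9963
  Layout 3, Ignored: 171×258/538 = 82.0037
  Layout 4, Clicked: 99×280/538 = 51.5242
  Layout 4, Ignored: 99×258/538 = 47.4758
Contributions (O − E)²/E:
  (73 − 68.1784)²/68.1784 = 0.3410
  (58 − 62.8216)²/62.8216 = 0.3701
  (68 − 71.3011)²/71.3011 = 0.1528
  (69 − 65.6989)²/65.6989 = 0.1659
  (84 − 88.9963)²/88.9963 = 0.2805
  (87 − 82.0037)²/82.0037 = 0.3044
  (55 − 51.5242)²/51.5242 = 0.2345
  (44 − 47.4758)²/47.4758 = 0.2545
χ² = 0.3410 + 0.3701 + 0.1528 + 0.1659 + 0.2805 + 0.3044 + 0.2345 + 0.2545 = 2.104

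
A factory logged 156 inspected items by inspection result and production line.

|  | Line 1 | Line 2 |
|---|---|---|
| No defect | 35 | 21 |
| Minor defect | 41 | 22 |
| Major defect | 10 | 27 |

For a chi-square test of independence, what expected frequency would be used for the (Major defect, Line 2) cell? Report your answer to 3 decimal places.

Row total (Major defect) = 37; column total (Line 2) = 70; grand total N = 156.
Expected count = (row total × column total) / N = 37 × 70 / 156 = 16.603.

16.603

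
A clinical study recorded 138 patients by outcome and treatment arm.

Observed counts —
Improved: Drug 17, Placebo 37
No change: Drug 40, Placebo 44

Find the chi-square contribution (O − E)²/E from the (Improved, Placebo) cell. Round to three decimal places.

Row total (Improved) = 54; column total (Placebo) = 81; N = 138.
Expected count E = 54 × 81 / 138 = 31.6957.
Contribution = (O − E)²/E = (37 − 31.6957)² / 31.6957 = 0.888.

0.888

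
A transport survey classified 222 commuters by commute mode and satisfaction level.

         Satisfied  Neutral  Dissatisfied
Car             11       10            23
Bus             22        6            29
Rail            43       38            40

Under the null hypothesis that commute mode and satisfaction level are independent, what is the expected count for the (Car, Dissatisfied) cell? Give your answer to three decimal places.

Row total (Car) = 44; column total (Dissatisfied) = 92; grand total N = 222.
Expected count = (row total × column total) / N = 44 × 92 / 222 = 18.234.

18.234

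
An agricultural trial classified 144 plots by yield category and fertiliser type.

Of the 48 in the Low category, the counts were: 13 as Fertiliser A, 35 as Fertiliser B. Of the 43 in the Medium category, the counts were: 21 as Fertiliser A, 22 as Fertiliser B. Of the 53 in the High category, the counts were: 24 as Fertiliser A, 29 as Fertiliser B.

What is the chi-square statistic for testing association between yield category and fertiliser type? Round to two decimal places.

5.34

Row totals: 48, 43, 53. Column totals: 58, 86. Grand total N = 144.
Expected counts (row total × column total / N):
  Low, Fertiliser A: 48×58/144 = 19.333
  Low, Fertiliser B: 48×86/144 = 28.667
  Medium, Fertiliser A: 43×58/144 = 17.319
  Medium, Fertiliser B: 43×86/144 = 25.681
  High, Fertiliser A: 53×58/144 = 21.347
  High, Fertiliser B: 53×86/144 = 31.653
Contributions (O − E)²/E:
  (13 − 19.333)²/19.333 = 2.0745
  (35 − 28.667)²/28.667 = 1.3991
  (21 − 17.319)²/17.319 = 0.7824
  (22 − 25.681)²/25.681 = 0.5276
  (24 − 21.347)²/21.347 = 0.3297
  (29 − 31.653)²/31.653 = 0.2224
χ² = 2.0745 + 1.3991 + 0.7824 + 0.5276 + 0.3297 + 0.2224 = 5.34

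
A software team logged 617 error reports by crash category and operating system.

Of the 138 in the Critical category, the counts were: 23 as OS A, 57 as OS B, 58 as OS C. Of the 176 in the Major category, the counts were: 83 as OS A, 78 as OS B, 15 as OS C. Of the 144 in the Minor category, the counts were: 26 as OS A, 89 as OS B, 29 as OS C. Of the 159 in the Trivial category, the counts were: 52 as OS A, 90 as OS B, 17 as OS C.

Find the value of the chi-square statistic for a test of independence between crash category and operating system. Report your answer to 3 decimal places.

94.977

Row totals: 138, 176, 144, 159. Column totals: 184, 314, 119. Grand total N = 617.
Expected counts (row total × column total / N):
  Critical, OS A: 138×184/617 = 41.15397
  Critical, OS B: 138×314/617 = 70.23015
  Critical, OS C: 138×119/617 = 26.61588
  Major, OS A: 176×184/617 = 52.48622
  Major, OS B: 176×314/617 = 89.56888
  Major, OS C: 176×119/617 = 33.94489
  Minor, OS A: 144×184/617 = 42.94327
  Minor, OS B: 144×314/617 = 73.28363
  Minor, OS C: 144×119/617 = 27.77310
  Trivial, OS A: 159×184/617 = 47.41653
  Trivial, OS B: 159×314/617 = 80.91734
  Trivial, OS C: 159×119/617 = 30.66613
Contributions (O − E)²/E:
  (23 − 41.15397)²/41.15397 = 8.0081
  (57 − 70.23015)²/70.23015 = 2.4923
  (58 − 26.61588)²/26.61588 = 37.0066
  (83 − 52.48622)²/52.48622 = 17.7397
  (78 − 89.56888)²/89.56888 = 1.4943
  (15 − 33.94489)²/33.94489 = 10.5733
  (26 − 42.94327)²/42.94327 = 6.6850
  (89 − 73.28363)²/73.28363 = 3.3705
  (29 − 27.77310)²/27.77310 = 0.0542
  (52 − 47.41653)²/47.41653 = 0.4431
  (90 − 80.91734)²/80.91734 = 1.0195
  (17 − 30.66613)²/30.66613 = 6.0902
χ² = 8.0081 + 2.4923 + 37.0066 + 17.7397 + 1.4943 + 10.5733 + 6.6850 + 3.3705 + 0.0542 + 0.4431 + 1.0195 + 6.0902 = 94.977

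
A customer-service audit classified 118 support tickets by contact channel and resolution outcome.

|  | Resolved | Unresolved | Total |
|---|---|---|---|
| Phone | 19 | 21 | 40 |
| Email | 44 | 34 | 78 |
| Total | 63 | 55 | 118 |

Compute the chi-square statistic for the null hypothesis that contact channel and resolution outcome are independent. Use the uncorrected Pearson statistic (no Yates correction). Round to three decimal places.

Grand total N = 118.
Expected counts (row total × column total / N):
  Phone, Resolved: 40×63/118 = 21.3559
  Phone, Unresolved: 40×55/118 = 18.6441
  Email, Resolved: 78×63/118 = 41.6441
  Email, Unresolved: 78×55/118 = 36.3559
Contributions (O − E)²/E:
  (19 − 21.3559)²/21.3559 = 0.2599
  (21 − 18.6441)²/18.6441 = 0.2977
  (44 − 41.6441)²/41.6441 = 0.1333
  (34 − 36.3559)²/36.3559 = 0.1527
χ² = 0.2599 + 0.2977 + 0.1333 + 0.1527 = 0.844

0.844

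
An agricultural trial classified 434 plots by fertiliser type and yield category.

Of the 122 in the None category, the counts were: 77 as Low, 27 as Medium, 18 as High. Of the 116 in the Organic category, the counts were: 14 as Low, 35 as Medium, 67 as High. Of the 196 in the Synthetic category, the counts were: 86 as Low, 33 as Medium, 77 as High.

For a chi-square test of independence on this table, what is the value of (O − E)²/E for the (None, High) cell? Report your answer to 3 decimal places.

Row total (None) = 122; column total (High) = 162; N = 434.
Expected count E = 122 × 162 / 434 = 45.5392.
Contribution = (O − E)²/E = (18 − 45.5392)² / 45.5392 = 16.654.

16.654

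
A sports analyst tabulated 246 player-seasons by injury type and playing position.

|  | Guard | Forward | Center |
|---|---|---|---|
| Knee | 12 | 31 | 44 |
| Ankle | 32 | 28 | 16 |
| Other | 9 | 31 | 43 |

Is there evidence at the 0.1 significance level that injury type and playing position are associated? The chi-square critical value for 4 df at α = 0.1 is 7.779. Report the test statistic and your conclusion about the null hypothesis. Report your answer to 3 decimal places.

Row totals: 87, 76, 83. Column totals: 53, 90, 103. Grand total N = 246.
Expected counts (row total × column total / N):
  Knee, Guard: 87×53/246 = 18.7439
  Knee, Forward: 87×90/246 = 31.8293
  Knee, Center: 87×103/246 = 36.4268
  Ankle, Guard: 76×53/246 = 16.3740
  Ankle, Forward: 76×90/246 = 27.8049
  Ankle, Center: 76×103/246 = 31.8211
  Other, Guard: 83×53/246 = 17.8821
  Other, Forward: 83×90/246 = 30.3659
  Other, Center: 83×103/246 = 34.7520
Contributions (O − E)²/E:
  (12 − 18.7439)²/18.7439 = 2.4264
  (31 − 31.8293)²/31.8293 = 0.0216
  (44 − 36.4268)²/36.4268 = 1.5745
  (32 − 16.3740)²/16.3740 = 14.9122
  (28 − 27.8049)²/27.8049 = 0.0014
  (16 − 31.8211)²/31.8211 = 7.8661
  (9 − 17.8821)²/17.8821 = 4.4118
  (31 − 30.3659)²/30.3659 = 0.0132
  (43 − 34.7520)²/34.7520 = 1.9576
χ² = 2.4264 + 0.0216 + 1.5745 + 14.9122 + 0.0014 + 7.8661 + 4.4118 + 0.0132 + 1.9576 = 33.185
df = (3−1)(3−1) = 4. Since 33.185 > 7.779, reject the null hypothesis of independence at α = 0.1.

33.185; reject H₀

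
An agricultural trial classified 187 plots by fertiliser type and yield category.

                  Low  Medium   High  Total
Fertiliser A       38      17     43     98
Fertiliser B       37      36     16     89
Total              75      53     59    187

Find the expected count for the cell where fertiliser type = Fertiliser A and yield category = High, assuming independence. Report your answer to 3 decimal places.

Row total (Fertiliser A) = 98; column total (High) = 59; grand total N = 187.
Expected count = (row total × column total) / N = 98 × 59 / 187 = 30.920.

30.920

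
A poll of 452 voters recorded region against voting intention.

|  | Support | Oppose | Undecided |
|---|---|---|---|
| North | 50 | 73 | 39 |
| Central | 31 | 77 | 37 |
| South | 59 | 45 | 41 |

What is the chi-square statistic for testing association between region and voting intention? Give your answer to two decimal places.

17.66

Row totals: 162, 145, 145. Column totals: 140, 195, 117. Grand total N = 452.
Expected counts (row total × column total / N):
  North, Support: 162×140/452 = 50.177
  North, Oppose: 162×195/452 = 69.889
  North, Undecided: 162×117/452 = 41.934
  Central, Support: 145×140/452 = 44.912
  Central, Oppose: 145×195/452 = 62.555
  Central, Undecided: 145×117/452 = 37.533
  South, Support: 145×140/452 = 44.912
  South, Oppose: 145×195/452 = 62.555
  South, Undecided: 145×117/452 = 37.533
Contributions (O − E)²/E:
  (50 − 50.177)²/50.177 = 0.0006
  (73 − 69.889)²/69.889 = 0.1385
  (39 − 41.934)²/41.934 = 0.2053
  (31 − 44.912)²/44.912 = 4.3094
  (77 − 62.555)²/62.555 = 3.3356
  (37 − 37.533)²/37.533 = 0.0076
  (59 − 44.912)²/44.912 = 4.4191
  (45 − 62.555)²/62.555 = 4.9265
  (41 − 37.533)²/37.533 = 0.3203
χ² = 0.0006 + 0.1385 + 0.2053 + 4.3094 + 3.3356 + 0.0076 + 4.4191 + 4.9265 + 0.3203 = 17.66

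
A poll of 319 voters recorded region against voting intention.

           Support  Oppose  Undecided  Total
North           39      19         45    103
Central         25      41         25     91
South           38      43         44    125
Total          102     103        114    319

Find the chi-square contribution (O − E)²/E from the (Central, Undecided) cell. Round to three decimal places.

Row total (Central) = 91; column total (Undecided) = 114; N = 319.
Expected count E = 91 × 114 / 319 = 32.52038.
Contribution = (O − E)²/E = (25 − 32.52038)² / 32.52038 = 1.739.

1.739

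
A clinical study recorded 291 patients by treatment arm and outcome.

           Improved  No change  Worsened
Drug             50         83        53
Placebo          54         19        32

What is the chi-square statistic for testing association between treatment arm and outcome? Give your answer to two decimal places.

Row totals: 186, 105. Column totals: 104, 102, 85. Grand total N = 291.
Expected counts (row total × column total / N):
  Drug, Improved: 186×104/291 = 66.474
  Drug, No change: 186×102/291 = 65.196
  Drug, Worsened: 186×85/291 = 54.330
  Placebo, Improved: 105×104/291 = 37.526
  Placebo, No change: 105×102/291 = 36.804
  Placebo, Worsened: 105×85/291 = 30.670
Contributions (O − E)²/E:
  (50 − 66.474)²/66.474 = 4.0827
  (83 − 65.196)²/65.196 = 4.8620
  (53 − 54.330)²/54.330 = 0.0326
  (54 − 37.526)²/37.526 = 7.2321
  (19 − 36.804)²/36.804 = 8.6127
  (32 − 30.670)²/30.670 = 0.0577
χ² = 4.0827 + 4.8620 + 0.0326 + 7.2321 + 8.6127 + 0.0577 = 24.88

24.88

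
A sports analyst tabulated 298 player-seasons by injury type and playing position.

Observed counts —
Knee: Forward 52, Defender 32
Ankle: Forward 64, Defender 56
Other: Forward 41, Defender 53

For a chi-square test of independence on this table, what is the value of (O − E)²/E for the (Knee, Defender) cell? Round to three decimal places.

1.509

Row total (Knee) = 84; column total (Defender) = 141; N = 298.
Expected count E = 84 × 141 / 298 = 39.7450.
Contribution = (O − E)²/E = (32 − 39.7450)² / 39.7450 = 1.509.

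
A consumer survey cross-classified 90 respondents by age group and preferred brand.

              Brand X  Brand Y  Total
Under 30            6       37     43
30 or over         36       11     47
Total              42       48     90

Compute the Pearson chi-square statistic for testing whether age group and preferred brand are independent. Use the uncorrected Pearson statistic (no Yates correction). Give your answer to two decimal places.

Grand total N = 90.
Expected counts (row total × column total / N):
  Under 30, Brand X: 43×42/90 = 20.0667
  Under 30, Brand Y: 43×48/90 = 22.9333
  30 or over, Brand X: 47×42/90 = 21.9333
  30 or over, Brand Y: 47×48/90 = 25.0667
Contributions (O − E)²/E:
  (6 − 20.0667)²/20.0667 = 9.8607
  (37 − 22.9333)²/22.9333 = 8.6282
  (36 − 21.9333)²/21.9333 = 9.0215
  (11 − 25.0667)²/25.0667 = 7.8938
χ² = 9.8607 + 8.6282 + 9.0215 + 7.8938 = 35.40

35.40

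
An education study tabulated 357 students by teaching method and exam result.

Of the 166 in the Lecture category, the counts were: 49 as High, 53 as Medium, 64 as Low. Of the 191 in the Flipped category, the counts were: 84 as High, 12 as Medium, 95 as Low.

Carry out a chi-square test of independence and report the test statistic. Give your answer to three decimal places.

39.559

Row totals: 166, 191. Column totals: 133, 65, 159. Grand total N = 357.
Expected counts (row total × column total / N):
  Lecture, High: 166×133/357 = 61.8431
  Lecture, Medium: 166×65/357 = 30.2241
  Lecture, Low: 166×159/357 = 73.9328
  Flipped, High: 191×133/357 = 71.1569
  Flipped, Medium: 191×65/357 = 34.7759
  Flipped, Low: 191×159/357 = 85.0672
Contributions (O − E)²/E:
  (49 − 61.8431)²/61.8431 = 2.6672
  (53 − 30.2241)²/30.2241 = 17.1632
  (64 − 73.9328)²/73.9328 = 1.3345
  (84 − 71.1569)²/71.1569 = 2.3180
  (12 − 34.7759)²/34.7759 = 14.9167
  (95 − 85.0672)²/85.0672 = 1.1598
χ² = 2.6672 + 17.1632 + 1.3345 + 2.3180 + 14.9167 + 1.1598 = 39.559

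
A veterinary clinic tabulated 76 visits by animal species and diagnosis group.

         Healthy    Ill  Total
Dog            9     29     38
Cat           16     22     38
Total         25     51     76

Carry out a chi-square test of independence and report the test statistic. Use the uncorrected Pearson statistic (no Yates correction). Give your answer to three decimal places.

2.921

Grand total N = 76.
Expected counts (row total × column total / N):
  Dog, Healthy: 38×25/76 = 12.5000
  Dog, Ill: 38×51/76 = 25.5000
  Cat, Healthy: 38×25/76 = 12.5000
  Cat, Ill: 38×51/76 = 25.5000
Contributions (O − E)²/E:
  (9 − 12.5000)²/12.5000 = 0.9800
  (29 − 25.5000)²/25.5000 = 0.4804
  (16 − 12.5000)²/12.5000 = 0.9800
  (22 − 25.5000)²/25.5000 = 0.4804
χ² = 0.9800 + 0.4804 + 0.9800 + 0.4804 = 2.921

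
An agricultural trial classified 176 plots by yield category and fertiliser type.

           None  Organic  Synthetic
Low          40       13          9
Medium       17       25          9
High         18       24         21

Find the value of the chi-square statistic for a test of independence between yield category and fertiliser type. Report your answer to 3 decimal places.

23.058

Row totals: 62, 51, 63. Column totals: 75, 62, 39. Grand total N = 176.
Expected counts (row total × column total / N):
  Low, None: 62×75/176 = 26.4205
  Low, Organic: 62×62/176 = 21.8409
  Low, Synthetic: 62×39/176 = 13.7386
  Medium, None: 51×75/176 = 21.7330
  Medium, Organic: 51×62/176 = 17.9659
  Medium, Synthetic: 51×39/176 = 11.3011
  High, None: 63×75/176 = 26.8466
  High, Organic: 63×62/176 = 22.1932
  High, Synthetic: 63×39/176 = 13.9602
Contributions (O − E)²/E:
  (40 − 26.4205)²/26.4205 = 6.9795
  (13 − 21.8409)²/21.8409 = 3.5787
  (9 − 13.7386)²/13.7386 = 1.6344
  (17 − 21.7330)²/21.7330 = 1.0307
  (25 − 17.9659)²/17.9659 = 2.7540
  (9 − 11.3011)²/11.3011 = 0.4685
  (18 − 26.8466)²/26.8466 = 2.9152
  (24 − 22.1932)²/22.1932 = 0.1471
  (21 − 13.9602)²/13.9602 = 3.5500
χ² = 6.9795 + 3.5787 + 1.6344 + 1.0307 + 2.7540 + 0.4685 + 2.9152 + 0.1471 + 3.5500 = 23.058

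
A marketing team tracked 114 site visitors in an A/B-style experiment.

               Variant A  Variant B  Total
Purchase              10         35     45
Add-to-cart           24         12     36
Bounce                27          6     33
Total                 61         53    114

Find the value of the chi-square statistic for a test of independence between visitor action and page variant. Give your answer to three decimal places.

30.843

Grand total N = 114.
Expected counts (row total × column total / N):
  Purchase, Variant A: 45×61/114 = 24.07895
  Purchase, Variant B: 45×53/114 = 20.92105
  Add-to-cart, Variant A: 36×61/114 = 19.26316
  Add-to-cart, Variant B: 36×53/114 = 16.73684
  Bounce, Variant A: 33×61/114 = 17.65789
  Bounce, Variant B: 33×53/114 = 15.34211
Contributions (O − E)²/E:
  (10 − 24.07895)²/24.07895 = 8.2320
  (35 − 20.92105)²/20.92105 = 9.4745
  (24 − 19.26316)²/19.26316 = 1.1648
  (12 − 16.73684)²/16.73684 = 1.3406
  (27 − 17.65789)²/17.65789 = 4.9426
  (6 − 15.34211)²/15.34211 = 5.6886
χ² = 8.2320 + 9.4745 + 1.1648 + 1.3406 + 4.9426 + 5.6886 = 30.843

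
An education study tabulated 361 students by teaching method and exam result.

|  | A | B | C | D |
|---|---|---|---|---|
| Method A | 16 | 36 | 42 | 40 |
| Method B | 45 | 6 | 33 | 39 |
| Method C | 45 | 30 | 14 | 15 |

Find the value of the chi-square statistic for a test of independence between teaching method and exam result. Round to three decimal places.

59.844

Row totals: 134, 123, 104. Column totals: 106, 72, 89, 94. Grand total N = 361.
Expected counts (row total × column total / N):
  Method A, A: 134×106/361 = 39.3463
  Method A, B: 134×72/361 = 26.7258
  Method A, C: 134×89/361 = 33.0360
  Method A, D: 134×94/361 = 34.8920
  Method B, A: 123×106/361 = 36.1163
  Method B, B: 123×72/361 = 24.5319
  Method B, C: 123×89/361 = 30.3241
  Method B, D: 123×94/361 = 32.0277
  Method C, A: 104×106/361 = 30.5374
  Method C, B: 104×72/361 = 20.7424
  Method C, C: 104×89/361 = 25.6399
  Method C, D: 104×94/361 = 27.0803
Contributions (O − E)²/E:
  (16 − 39.3463)²/39.3463 = 13.8526
  (36 − 26.7258)²/26.7258 = 3.2183
  (42 − 33.0360)²/33.0360 = 2.4323
  (40 − 34.8920)²/34.8920 = 0.7478
  (45 − 36.1163)²/36.1163 = 2.1852
  (6 − 24.5319)²/24.5319 = 13.9994
  (33 − 30.3241)²/30.3241 = 0.2361
  (39 − 32.0277)²/32.0277 = 1.5178
  (45 − 30.5374)²/30.5374 = 6.8495
  (30 − 20.7424)²/20.7424 = 4.1318
  (14 − 25.6399)²/25.6399 = 5.2842
  (15 − 27.0803)²/27.0803 = 5.3889
χ² = 13.8526 + 3.2183 + 2.4323 + 0.7478 + 2.1852 + 13.9994 + 0.2361 + 1.5178 + 6.8495 + 4.1318 + 5.2842 + 5.3889 = 59.844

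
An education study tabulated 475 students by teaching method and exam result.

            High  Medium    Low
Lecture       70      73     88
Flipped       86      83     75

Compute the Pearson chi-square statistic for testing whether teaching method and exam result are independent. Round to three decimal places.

Row totals: 231, 244. Column totals: 156, 156, 163. Grand total N = 475.
Expected counts (row total × column total / N):
  Lecture, High: 231×156/475 = 75.8653
  Lecture, Medium: 231×156/475 = 75.8653
  Lecture, Low: 231×163/475 = 79.2695
  Flipped, High: 244×156/475 = 80.1347
  Flipped, Medium: 244×156/475 = 80.1347
  Flipped, Low: 244×163/475 = 83.7305
Contributions (O − E)²/E:
  (70 − 75.8653)²/75.8653 = 0.4535
  (73 − 75.8653)²/75.8653 = 0.1082
  (88 − 79.2695)²/79.2695 = 0.9616
  (86 − 80.1347)²/80.1347 = 0.4293
  (83 − 80.1347)²/80.1347 = 0.1025
  (75 − 83.7305)²/83.7305 = 0.9103
χ² = 0.4535 + 0.1082 + 0.9616 + 0.4293 + 0.1025 + 0.9103 = 2.965

2.965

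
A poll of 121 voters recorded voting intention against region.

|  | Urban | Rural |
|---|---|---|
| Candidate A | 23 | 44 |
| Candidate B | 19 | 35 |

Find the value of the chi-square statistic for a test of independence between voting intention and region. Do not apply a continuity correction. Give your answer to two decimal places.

Row totals: 67, 54. Column totals: 42, 79. Grand total N = 121.
Expected counts (row total × column total / N):
  Candidate A, Urban: 67×42/121 = 23.256
  Candidate A, Rural: 67×79/121 = 43.744
  Candidate B, Urban: 54×42/121 = 18.744
  Candidate B, Rural: 54×79/121 = 35.256
Contributions (O − E)²/E:
  (23 − 23.256)²/23.256 = 0.0028
  (44 − 43.744)²/43.744 = 0.0015
  (19 − 18.744)²/18.744 = 0.0035
  (35 − 35.256)²/35.256 = 0.0019
χ² = 0.0028 + 0.0015 + 0.0035 + 0.0019 = 0.01

0.01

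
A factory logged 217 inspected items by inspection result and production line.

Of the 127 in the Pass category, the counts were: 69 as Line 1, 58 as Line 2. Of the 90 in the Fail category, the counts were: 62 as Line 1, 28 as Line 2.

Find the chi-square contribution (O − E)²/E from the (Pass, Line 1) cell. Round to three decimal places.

0.767

Row total (Pass) = 127; column total (Line 1) = 131; N = 217.
Expected count E = 127 × 131 / 217 = 76.6682.
Contribution = (O − E)²/E = (69 − 76.6682)² / 76.6682 = 0.767.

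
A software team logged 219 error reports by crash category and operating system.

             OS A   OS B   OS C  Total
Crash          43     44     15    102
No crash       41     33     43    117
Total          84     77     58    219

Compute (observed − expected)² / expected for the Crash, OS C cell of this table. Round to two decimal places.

5.34

Row total (Crash) = 102; column total (OS C) = 58; N = 219.
Expected count E = 102 × 58 / 219 = 27.014.
Contribution = (O − E)²/E = (15 − 27.014)² / 27.014 = 5.34.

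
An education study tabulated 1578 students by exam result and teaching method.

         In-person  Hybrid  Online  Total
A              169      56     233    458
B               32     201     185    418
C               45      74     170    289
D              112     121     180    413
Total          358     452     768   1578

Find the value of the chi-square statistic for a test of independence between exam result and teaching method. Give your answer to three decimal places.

202.128

Grand total N = 1578.
Expected counts (row total × column total / N):
  A, In-person: 458×358/1578 = 103.9062
  A, Hybrid: 458×452/1578 = 131.1888
  A, Online: 458×768/1578 = 222.9049
  B, In-person: 418×358/1578 = 94.8314
  B, Hybrid: 418×452/1578 = 119.7313
  B, Online: 418×768/1578 = 203.4373
  C, In-person: 289×358/1578 = 65.5653
  C, Hybrid: 289×452/1578 = 82.7807
  C, Online: 289×768/1578 = 140.6540
  D, In-person: 413×358/1578 = 93.6971
  D, Hybrid: 413×452/1578 = 118.2991
  D, Online: 413×768/1578 = 201.0038
Contributions (O − E)²/E:
  (169 − 103.9062)²/103.9062 = 40.7791
  (56 − 131.1888)²/131.1888 = 43.0933
  (233 − 222.9049)²/222.9049 = 0.4572
  (32 − 94.8314)²/94.8314 = 41.6295
  (201 − 119.7313)²/119.7313 = 55.1619
  (185 − 203.4373)²/203.4373 = 1.6710
  (45 − 65.5653)²/65.5653 = 6.4505
  (74 − 82.7807)²/82.7807 = 0.9314
  (170 − 140.6540)²/140.6540 = 6.1227
  (112 − 93.6971)²/93.6971 = 3.5753
  (121 − 118.2991)²/118.2991 = 0.0617
  (180 − 201.0038)²/201.0038 = 2.1948
χ² = 40.7791 + 43.0933 + 0.4572 + 41.6295 + 55.1619 + 1.6710 + 6.4505 + 0.9314 + 6.1227 + 3.5753 + 0.0617 + 2.1948 = 202.128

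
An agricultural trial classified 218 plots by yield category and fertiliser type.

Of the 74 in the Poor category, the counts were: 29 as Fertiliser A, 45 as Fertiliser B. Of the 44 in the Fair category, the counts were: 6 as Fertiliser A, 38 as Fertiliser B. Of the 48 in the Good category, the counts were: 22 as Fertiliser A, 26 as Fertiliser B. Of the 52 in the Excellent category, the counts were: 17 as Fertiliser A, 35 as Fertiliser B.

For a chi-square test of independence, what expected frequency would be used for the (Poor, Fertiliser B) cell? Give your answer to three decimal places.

48.881

Row total (Poor) = 74; column total (Fertiliser B) = 144; grand total N = 218.
Expected count = (row total × column total) / N = 74 × 144 / 218 = 48.881.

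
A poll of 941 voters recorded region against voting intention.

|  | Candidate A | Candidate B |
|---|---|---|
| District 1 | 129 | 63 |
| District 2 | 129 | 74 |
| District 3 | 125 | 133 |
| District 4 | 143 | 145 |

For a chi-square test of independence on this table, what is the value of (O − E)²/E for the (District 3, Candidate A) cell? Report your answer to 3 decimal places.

Row total (District 3) = 258; column total (Candidate A) = 526; N = 941.
Expected count E = 258 × 526 / 941 = 144.2168.
Contribution = (O − E)²/E = (125 − 144.2168)² / 144.2168 = 2.561.

2.561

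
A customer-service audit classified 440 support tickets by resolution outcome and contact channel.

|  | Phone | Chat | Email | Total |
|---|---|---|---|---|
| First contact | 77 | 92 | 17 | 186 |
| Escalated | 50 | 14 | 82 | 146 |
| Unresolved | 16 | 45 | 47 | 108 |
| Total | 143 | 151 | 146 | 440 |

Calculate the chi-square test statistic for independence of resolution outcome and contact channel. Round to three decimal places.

Grand total N = 440.
Expected counts (row total × column total / N):
  First contact, Phone: 186×143/440 = 60.4500
  First contact, Chat: 186×151/440 = 63.8318
  First contact, Email: 186×146/440 = 61.7182
  Escalated, Phone: 146×143/440 = 47.4500
  Escalated, Chat: 146×151/440 = 50.1045
  Escalated, Email: 146×146/440 = 48.4455
  Unresolved, Phone: 108×143/440 = 35.1000
  Unresolved, Chat: 108×151/440 = 37.0636
  Unresolved, Email: 108×146/440 = 35.8364
Contributions (O − E)²/E:
  (77 − 60.4500)²/60.4500 = 4.5311
  (92 − 63.8318)²/63.8318 = 12.4303
  (17 − 61.7182)²/61.7182 = 32.4008
  (50 − 47.4500)²/47.4500 = 0.1370
  (14 − 50.1045)²/50.1045 = 26.0163
  (82 − 48.4455)²/48.4455 = 23.2406
  (16 − 35.1000)²/35.1000 = 10.3934
  (45 − 37.0636)²/37.0636 = 1.6994
  (47 − 35.8364)²/35.8364 = 3.4776
χ² = 4.5311 + 12.4303 + 32.4008 + 0.1370 + 26.0163 + 23.2406 + 10.3934 + 1.6994 + 3.4776 = 114.327

114.327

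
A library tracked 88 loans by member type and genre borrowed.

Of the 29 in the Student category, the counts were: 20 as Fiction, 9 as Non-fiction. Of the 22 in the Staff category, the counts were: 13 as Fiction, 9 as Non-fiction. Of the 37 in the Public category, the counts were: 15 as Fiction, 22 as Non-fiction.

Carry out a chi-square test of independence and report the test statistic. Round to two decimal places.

5.54

Row totals: 29, 22, 37. Column totals: 48, 40. Grand total N = 88.
Expected counts (row total × column total / N):
  Student, Fiction: 29×48/88 = 15.818
  Student, Non-fiction: 29×40/88 = 13.182
  Staff, Fiction: 22×48/88 = 12.000
  Staff, Non-fiction: 22×40/88 = 10.000
  Public, Fiction: 37×48/88 = 20.182
  Public, Non-fiction: 37×40/88 = 16.818
Contributions (O − E)²/E:
  (20 − 15.818)²/15.818 = 1.1056
  (9 − 13.182)²/13.182 = 1.3267
  (13 − 12.000)²/12.000 = 0.0833
  (9 − 10.000)²/10.000 = 0.1000
  (15 − 20.182)²/20.182 = 1.3305
  (22 − 16.818)²/16.818 = 1.5967
χ² = 1.1056 + 1.3267 + 0.0833 + 0.1000 + 1.3305 + 1.5967 = 5.54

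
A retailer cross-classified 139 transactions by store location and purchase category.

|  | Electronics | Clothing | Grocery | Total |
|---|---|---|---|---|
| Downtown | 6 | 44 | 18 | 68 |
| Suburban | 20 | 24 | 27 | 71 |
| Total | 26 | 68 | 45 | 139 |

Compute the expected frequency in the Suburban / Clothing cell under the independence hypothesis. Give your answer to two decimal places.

34.73

Row total (Suburban) = 71; column total (Clothing) = 68; grand total N = 139.
Expected count = (row total × column total) / N = 71 × 68 / 139 = 34.73.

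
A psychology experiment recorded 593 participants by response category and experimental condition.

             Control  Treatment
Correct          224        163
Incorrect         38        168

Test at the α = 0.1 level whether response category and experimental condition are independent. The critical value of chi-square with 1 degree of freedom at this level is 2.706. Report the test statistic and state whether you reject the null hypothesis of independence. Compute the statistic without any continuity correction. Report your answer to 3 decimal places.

Row totals: 387, 206. Column totals: 262, 331. Grand total N = 593.
Expected counts (row total × column total / N):
  Correct, Control: 387×262/593 = 170.9848
  Correct, Treatment: 387×331/593 = 216.0152
  Incorrect, Control: 206×262/593 = 91.0152
  Incorrect, Treatment: 206×331/593 = 114.9848
Contributions (O − E)²/E:
  (224 − 170.9848)²/170.9848 = 16.4378
  (163 − 216.0152)²/216.0152 = 13.0112
  (38 − 91.0152)²/91.0152 = 30.8807
  (168 − 114.9848)²/114.9848 = 24.4433
χ² = 16.4378 + 13.0112 + 30.8807 + 24.4433 = 84.773
df = (2−1)(2−1) = 1. Since 84.773 > 2.706, reject the null hypothesis of independence at α = 0.1.

84.773; reject H₀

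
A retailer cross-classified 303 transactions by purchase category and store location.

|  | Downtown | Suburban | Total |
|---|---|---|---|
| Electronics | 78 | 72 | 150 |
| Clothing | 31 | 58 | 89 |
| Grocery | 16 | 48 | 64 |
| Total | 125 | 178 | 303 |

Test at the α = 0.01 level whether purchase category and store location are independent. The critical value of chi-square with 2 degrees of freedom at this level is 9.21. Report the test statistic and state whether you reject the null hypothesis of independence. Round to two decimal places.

Grand total N = 303.
Expected counts (row total × column total / N):
  Electronics, Downtown: 150×125/303 = 61.881
  Electronics, Suburban: 150×178/303 = 88.119
  Clothing, Downtown: 89×125/303 = 36.716
  Clothing, Suburban: 89×178/303 = 52.284
  Grocery, Downtown: 64×125/303 = 26.403
  Grocery, Suburban: 64×178/303 = 37.597
Contributions (O − E)²/E:
  (78 − 61.881)²/61.881 = 4.1987
  (72 − 88.119)²/88.119 = 2.9485
  (31 − 36.716)²/36.716 = 0.8899
  (58 − 52.284)²/52.284 = 0.6249
  (16 − 26.403)²/26.403 = 4.0989
  (48 − 37.597)²/37.597 = 2.8785
χ² = 4.1987 + 2.9485 + 0.8899 + 0.6249 + 4.0989 + 2.8785 = 15.64
df = (3−1)(2−1) = 2. Since 15.64 > 9.21, reject the null hypothesis of independence at α = 0.01.

15.64; reject H₀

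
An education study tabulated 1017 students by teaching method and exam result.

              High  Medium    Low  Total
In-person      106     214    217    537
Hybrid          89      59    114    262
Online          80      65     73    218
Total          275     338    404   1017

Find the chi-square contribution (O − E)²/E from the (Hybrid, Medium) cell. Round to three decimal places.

Row total (Hybrid) = 262; column total (Medium) = 338; N = 1017.
Expected count E = 262 × 338 / 1017 = 87.0757.
Contribution = (O − E)²/E = (59 − 87.0757)² / 87.0757 = 9.052.

9.052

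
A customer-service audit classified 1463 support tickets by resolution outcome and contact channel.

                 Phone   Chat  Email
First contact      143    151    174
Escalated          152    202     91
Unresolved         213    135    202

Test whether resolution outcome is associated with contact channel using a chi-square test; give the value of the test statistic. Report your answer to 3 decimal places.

63.598

Row totals: 468, 445, 550. Column totals: 508, 488, 467. Grand total N = 1463.
Expected counts (row total × column total / N):
  First contact, Phone: 468×508/1463 = 162.5044
  First contact, Chat: 468×488/1463 = 156.1066
  First contact, Email: 468×467/1463 = 149.3889
  Escalated, Phone: 445×508/1463 = 154.5181
  Escalated, Chat: 445×488/1463 = 148.4347
  Escalated, Email: 445×467/1463 = 142.0472
  Unresolved, Phone: 550×508/1463 = 190.9774
  Unresolved, Chat: 550×488/1463 = 183.4586
  Unresolved, Email: 550×467/1463 = 175.5639
Contributions (O − E)²/E:
  (143 − 162.5044)²/162.5044 = 2.3410
  (151 − 156.1066)²/156.1066 = 0.1670
  (174 − 149.3889)²/149.3889 = 4.0546
  (152 − 154.5181)²/154.5181 = 0.0410
  (202 − 148.4347)²/148.4347 = 19.3300
  (91 − 142.0472)²/142.0472 = 18.3447
  (213 − 190.9774)²/190.9774 = 2.5395
  (135 − 183.4586)²/183.4586 = 12.7998
  (202 − 175.5639)²/175.5639 = 3.9807
χ² = 2.3410 + 0.1670 + 4.0546 + 0.0410 + 19.3300 + 18.3447 + 2.5395 + 12.7998 + 3.9807 = 63.598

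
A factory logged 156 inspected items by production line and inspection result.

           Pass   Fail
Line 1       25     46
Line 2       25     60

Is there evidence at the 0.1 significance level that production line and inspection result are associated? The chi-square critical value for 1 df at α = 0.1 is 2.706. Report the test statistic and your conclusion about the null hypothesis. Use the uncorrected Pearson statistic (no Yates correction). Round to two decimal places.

0.60; fail to reject H₀

Row totals: 71, 85. Column totals: 50, 106. Grand total N = 156.
Expected counts (row total × column total / N):
  Line 1, Pass: 71×50/156 = 22.756
  Line 1, Fail: 71×106/156 = 48.244
  Line 2, Pass: 85×50/156 = 27.244
  Line 2, Fail: 85×106/156 = 57.756
Contributions (O − E)²/E:
  (25 − 22.756)²/22.756 = 0.2213
  (46 − 48.244)²/48.244 = 0.1044
  (25 − 27.244)²/27.244 = 0.1848
  (60 − 57.756)²/57.756 = 0.0872
χ² = 0.2213 + 0.1044 + 0.1848 + 0.0872 = 0.60
df = (2−1)(2−1) = 1. Since 0.60 < 2.706, fail to reject the null hypothesis of independence at α = 0.1.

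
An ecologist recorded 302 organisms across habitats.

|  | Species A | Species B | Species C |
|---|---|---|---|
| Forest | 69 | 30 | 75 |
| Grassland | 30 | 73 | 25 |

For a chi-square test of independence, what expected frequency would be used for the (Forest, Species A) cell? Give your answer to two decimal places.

57.04

Row total (Forest) = 174; column total (Species A) = 99; grand total N = 302.
Expected count = (row total × column total) / N = 174 × 99 / 302 = 57.04.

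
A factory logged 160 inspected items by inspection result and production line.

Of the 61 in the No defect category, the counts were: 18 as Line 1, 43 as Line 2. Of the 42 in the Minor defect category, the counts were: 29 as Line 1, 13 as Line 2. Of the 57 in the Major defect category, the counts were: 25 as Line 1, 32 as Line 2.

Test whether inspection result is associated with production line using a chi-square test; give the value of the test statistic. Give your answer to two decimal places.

Row totals: 61, 42, 57. Column totals: 72, 88. Grand total N = 160.
Expected counts (row total × column total / N):
  No defect, Line 1: 61×72/160 = 27.450
  No defect, Line 2: 61×88/160 = 33.550
  Minor defect, Line 1: 42×72/160 = 18.900
  Minor defect, Line 2: 42×88/160 = 23.100
  Major defect, Line 1: 57×72/160 = 25.650
  Major defect, Line 2: 57×88/160 = 31.350
Contributions (O − E)²/E:
  (18 − 27.450)²/27.450 = 3.2533
  (43 − 33.550)²/33.550 = 2.6618
  (29 − 18.900)²/18.900 = 5.3974
  (13 − 23.100)²/23.100 = 4.4160
  (25 − 25.650)²/25.650 = 0.0165
  (32 − 31.350)²/31.350 = 0.0135
χ² = 3.2533 + 2.6618 + 5.3974 + 4.4160 + 0.0165 + 0.0135 = 15.76

15.76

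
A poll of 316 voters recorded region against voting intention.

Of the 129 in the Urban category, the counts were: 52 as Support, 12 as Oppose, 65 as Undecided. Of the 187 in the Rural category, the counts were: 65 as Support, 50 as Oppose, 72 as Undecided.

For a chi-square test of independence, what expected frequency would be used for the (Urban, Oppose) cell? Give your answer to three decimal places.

25.310

Row total (Urban) = 129; column total (Oppose) = 62; grand total N = 316.
Expected count = (row total × column total) / N = 129 × 62 / 316 = 25.310.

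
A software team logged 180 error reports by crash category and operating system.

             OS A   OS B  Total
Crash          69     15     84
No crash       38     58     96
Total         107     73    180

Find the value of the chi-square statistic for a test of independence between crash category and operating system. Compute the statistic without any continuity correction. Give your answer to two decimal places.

Grand total N = 180.
Expected counts (row total × column total / N):
  Crash, OS A: 84×107/180 = 49.933
  Crash, OS B: 84×73/180 = 34.067
  No crash, OS A: 96×107/180 = 57.067
  No crash, OS B: 96×73/180 = 38.933
Contributions (O − E)²/E:
  (69 − 49.933)²/49.933 = 7.2808
  (15 − 34.067)²/34.067 = 10.6716
  (38 − 57.067)²/57.067 = 6.3706
  (58 − 38.933)²/38.933 = 9.3378
χ² = 7.2808 + 10.6716 + 6.3706 + 9.3378 = 33.66

33.66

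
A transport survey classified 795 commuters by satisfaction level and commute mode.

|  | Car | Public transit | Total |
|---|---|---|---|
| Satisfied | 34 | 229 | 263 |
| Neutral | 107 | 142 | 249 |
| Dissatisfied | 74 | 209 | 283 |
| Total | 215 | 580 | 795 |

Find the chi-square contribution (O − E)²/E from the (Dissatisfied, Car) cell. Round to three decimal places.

Row total (Dissatisfied) = 283; column total (Car) = 215; N = 795.
Expected count E = 283 × 215 / 795 = 76.5346.
Contribution = (O − E)²/E = (74 − 76.5346)² / 76.5346 = 0.084.

0.084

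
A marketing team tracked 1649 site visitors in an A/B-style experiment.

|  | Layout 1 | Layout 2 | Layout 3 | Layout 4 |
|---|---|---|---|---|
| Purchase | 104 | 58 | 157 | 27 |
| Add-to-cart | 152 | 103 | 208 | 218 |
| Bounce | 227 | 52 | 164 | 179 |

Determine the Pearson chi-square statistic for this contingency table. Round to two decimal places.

120.76

Row totals: 346, 681, 622. Column totals: 483, 213, 529, 424. Grand total N = 1649.
Expected counts (row total × column total / N):
  Purchase, Layout 1: 346×483/1649 = 101.345
  Purchase, Layout 2: 346×213/1649 = 44.693
  Purchase, Layout 3: 346×529/1649 = 110.997
  Purchase, Layout 4: 346×424/1649 = 88.965
  Add-to-cart, Layout 1: 681×483/1649 = 199.468
  Add-to-cart, Layout 2: 681×213/1649 = 87.964
  Add-to-cart, Layout 3: 681×529/1649 = 218.465
  Add-to-cart, Layout 4: 681×424/1649 = 175.102
  Bounce, Layout 1: 622×483/1649 = 182.187
  Bounce, Layout 2: 622×213/1649 = 80.343
  Bounce, Layout 3: 622×529/1649 = 199.538
  Bounce, Layout 4: 622×424/1649 = 159.932
Contributions (O − E)²/E:
  (104 − 101.345)²/101.345 = 0.0696
  (58 − 44.693)²/44.693 = 3.9621
  (157 − 110.997)²/110.997 = 19.0661
  (27 − 88.965)²/88.965 = 43.1592
  (152 − 199.468)²/199.468 = 11.2961
  (103 − 87.964)²/87.964 = 2.5702
  (208 − 218.465)²/218.465 = 0.5013
  (218 − 175.102)²/175.102 = 10.5095
  (227 − 182.187)²/182.187 = 11.0228
  (52 − 80.343)²/80.343 = 9.9987
  (164 − 199.538)²/199.538 = 6.3294
  (179 − 159.932)²/159.932 = 2.2734
χ² = 0.0696 + 3.9621 + 19.0661 + 43.1592 + 11.2961 + 2.5702 + 0.5013 + 10.5095 + 11.0228 + 9.9987 + 6.3294 + 2.2734 = 120.76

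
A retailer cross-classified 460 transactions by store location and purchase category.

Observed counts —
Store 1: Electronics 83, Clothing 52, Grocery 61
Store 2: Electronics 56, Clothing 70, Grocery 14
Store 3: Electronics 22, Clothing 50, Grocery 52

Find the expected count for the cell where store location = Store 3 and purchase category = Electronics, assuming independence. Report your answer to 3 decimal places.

43.400

Row total (Store 3) = 124; column total (Electronics) = 161; grand total N = 460.
Expected count = (row total × column total) / N = 124 × 161 / 460 = 43.400.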